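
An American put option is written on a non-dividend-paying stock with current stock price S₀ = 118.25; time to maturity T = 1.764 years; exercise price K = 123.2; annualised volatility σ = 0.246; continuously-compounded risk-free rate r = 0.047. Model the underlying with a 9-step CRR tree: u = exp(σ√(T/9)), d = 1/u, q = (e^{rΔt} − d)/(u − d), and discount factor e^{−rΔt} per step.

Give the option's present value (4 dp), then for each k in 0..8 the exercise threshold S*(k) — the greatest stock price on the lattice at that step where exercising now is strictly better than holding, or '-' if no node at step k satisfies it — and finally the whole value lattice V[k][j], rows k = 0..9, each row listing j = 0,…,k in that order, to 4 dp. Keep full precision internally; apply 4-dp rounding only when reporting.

params: Δt=0.19600 u=1.11506 d=0.89681 q=0.51520 e^(-rΔt)=0.99083
t_9 payoffs: 78.8274 68.0289 54.6025 37.9085 17.1520 0.0000 0.0000 0.0000 0.0000 0.0000
t_8: node(8,0) S=49.4781 payoff=73.7219 vs cont=72.5922 → 73.7219 [stop]  node(8,1) S=61.5191 payoff=61.6809 vs cont=60.5512 → 61.6809 [stop]  node(8,2) S=76.4904 payoff=46.7096 vs cont=45.5799 → 46.7096 [stop]  node(8,3) S=95.1052 payoff=28.0948 vs cont=26.9651 → 28.0948 [stop]  node(8,4) S=118.2500 payoff=4.9500 vs cont=8.2390 → 8.2390 [wait]  node(8,5) S=147.0274 payoff=0.0000 vs cont=0.0000 → 0.0000 [wait]  node(8,6) S=182.8080 payoff=0.0000 vs cont=0.0000 → 0.0000 [wait]  node(8,7) S=227.2962 payoff=0.0000 vs cont=0.0000 → 0.0000 [wait]  node(8,8) S=282.6111 payoff=0.0000 vs cont=0.0000 → 0.0000 [wait]  ⇒ S*(8)=95.1052
t_7: node(7,0) S=55.1711 payoff=68.0289 vs cont=66.8992 → 68.0289 [stop]  node(7,1) S=68.5975 payoff=54.6025 vs cont=53.4727 → 54.6025 [stop]  node(7,2) S=85.2915 payoff=37.9085 vs cont=36.7788 → 37.9085 [stop]  node(7,3) S=106.0480 payoff=17.1520 vs cont=17.7012 → 17.7012 [wait]  node(7,4) S=131.8559 payoff=0.0000 vs cont=3.9576 → 3.9576 [wait]  node(7,5) S=163.9444 payoff=0.0000 vs cont=0.0000 → 0.0000 [wait]  node(7,6) S=203.8420 payoff=0.0000 vs cont=0.0000 → 0.0000 [wait]  node(7,7) S=253.4491 payoff=0.0000 vs cont=0.0000 → 0.0000 [wait]  ⇒ S*(7)=85.2915
t_6: node(6,0) S=61.5191 payoff=61.6809 vs cont=60.5512 → 61.6809 [stop]  node(6,1) S=76.4904 payoff=46.7096 vs cont=45.5799 → 46.7096 [stop]  node(6,2) S=95.1052 payoff=28.0948 vs cont=27.2455 → 28.0948 [stop]  node(6,3) S=118.2500 payoff=4.9500 vs cont=10.5231 → 10.5231 [wait]  node(6,4) S=147.0274 payoff=0.0000 vs cont=1.9010 → 1.9010 [wait]  node(6,5) S=182.8080 payoff=0.0000 vs cont=0.0000 → 0.0000 [wait]  node(6,6) S=227.2962 payoff=0.0000 vs cont=0.0000 → 0.0000 [wait]  ⇒ S*(6)=95.1052
t_5: node(5,0) S=68.5975 payoff=54.6025 vs cont=53.4727 → 54.6025 [stop]  node(5,1) S=85.2915 payoff=37.9085 vs cont=36.7788 → 37.9085 [stop]  node(5,2) S=106.0480 payoff=17.1520 vs cont=18.8672 → 18.8672 [wait]  node(5,3) S=131.8559 payoff=0.0000 vs cont=6.0252 → 6.0252 [wait]  node(5,4) S=163.9444 payoff=0.0000 vs cont=0.9132 → 0.9132 [wait]  node(5,5) S=203.8420 payoff=0.0000 vs cont=0.0000 → 0.0000 [wait]  ⇒ S*(5)=85.2915
t_4: node(4,0) S=76.4904 payoff=46.7096 vs cont=45.5799 → 46.7096 [stop]  node(4,1) S=95.1052 payoff=28.0948 vs cont=27.8407 → 28.0948 [stop]  node(4,2) S=118.2500 payoff=4.9500 vs cont=12.1386 → 12.1386 [wait]  node(4,3) S=147.0274 payoff=0.0000 vs cont=3.3604 → 3.3604 [wait]  node(4,4) S=182.8080 payoff=0.0000 vs cont=0.4386 → 0.4386 [wait]  ⇒ S*(4)=95.1052
t_3: node(3,0) S=85.2915 payoff=37.9085 vs cont=36.7788 → 37.9085 [stop]  node(3,1) S=106.0480 payoff=17.1520 vs cont=19.6919 → 19.6919 [wait]  node(3,2) S=131.8559 payoff=0.0000 vs cont=7.5462 → 7.5462 [wait]  node(3,3) S=163.9444 payoff=0.0000 vs cont=1.8381 → 1.8381 [wait]  ⇒ S*(3)=85.2915
t_2: node(2,0) S=95.1052 payoff=28.0948 vs cont=28.2617 → 28.2617 [wait]  node(2,1) S=118.2500 payoff=4.9500 vs cont=13.3112 → 13.3112 [wait]  node(2,2) S=147.0274 payoff=0.0000 vs cont=4.5631 → 4.5631 [wait]  ⇒ S*(2)=-
t_1: node(1,0) S=106.0480 payoff=17.1520 vs cont=20.3706 → 20.3706 [wait]  node(1,1) S=131.8559 payoff=0.0000 vs cont=8.7234 → 8.7234 [wait]  ⇒ S*(1)=-
t_0: node(0,0) S=118.2500 payoff=4.9500 vs cont=14.2382 → 14.2382 [wait]  ⇒ S*(0)=-

price = 14.2382
boundary = - - - 85.2915 95.1052 85.2915 95.1052 85.2915 95.1052
tree:
14.2382
20.3706 8.7234
28.2617 13.3112 4.5631
37.9085 19.6919 7.5462 1.8381
46.7096 28.0948 12.1386 3.3604 0.4386
54.6025 37.9085 18.8672 6.0252 0.9132 0.0000
61.6809 46.7096 28.0948 10.5231 1.9010 0.0000 0.0000
68.0289 54.6025 37.9085 17.7012 3.9576 0.0000 0.0000 0.0000
73.7219 61.6809 46.7096 28.0948 8.2390 0.0000 0.0000 0.0000 0.0000
78.8274 68.0289 54.6025 37.9085 17.1520 0.0000 0.0000 0.0000 0.0000 0.0000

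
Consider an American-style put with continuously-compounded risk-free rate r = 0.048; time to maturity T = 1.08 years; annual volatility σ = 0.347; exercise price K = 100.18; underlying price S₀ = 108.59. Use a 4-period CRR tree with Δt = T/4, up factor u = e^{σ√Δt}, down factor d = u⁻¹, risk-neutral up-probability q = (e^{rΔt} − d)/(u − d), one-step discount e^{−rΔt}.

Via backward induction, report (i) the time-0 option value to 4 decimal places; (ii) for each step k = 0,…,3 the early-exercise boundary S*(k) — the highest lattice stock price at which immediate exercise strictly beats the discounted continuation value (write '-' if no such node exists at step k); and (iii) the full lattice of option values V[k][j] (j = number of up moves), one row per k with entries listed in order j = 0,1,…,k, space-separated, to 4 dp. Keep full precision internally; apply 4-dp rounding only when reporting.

Δt=0.27000  u=1.19758  d=0.83501  q=0.49102  discount=0.98712
step 4 (expiry): payoffs max(K−S,0) = 47.3883 24.4658 0.0000 0.0000 0.0000
step 3: (k=3,j=0): S=63.2225, (K−S)⁺=36.9575, hold=35.6676 ⇒ V=36.9575 exercise | (k=3,j=1): S=90.6742, (K−S)⁺=9.5058, hold=12.2922 ⇒ V=12.2922 continue | (k=3,j=2): S=130.0457, (K−S)⁺=0.0000, hold=0.0000 ⇒ V=0.0000 continue | (k=3,j=3): S=186.5126, (K−S)⁺=0.0000, hold=0.0000 ⇒ V=0.0000 continue  boundary S*=63.2225
step 2: (k=2,j=0): S=75.7142, (K−S)⁺=24.4658, hold=24.5264 ⇒ V=24.5264 continue | (k=2,j=1): S=108.5900, (K−S)⁺=0.0000, hold=6.1759 ⇒ V=6.1759 continue | (k=2,j=2): S=155.7407, (K−S)⁺=0.0000, hold=0.0000 ⇒ V=0.0000 continue  boundary S*=-
step 1: (k=1,j=0): S=90.6742, (K−S)⁺=9.5058, hold=15.3161 ⇒ V=15.3161 continue | (k=1,j=1): S=130.0457, (K−S)⁺=0.0000, hold=3.1029 ⇒ V=3.1029 continue  boundary S*=-
step 0: (k=0,j=0): S=108.5900, (K−S)⁺=0.0000, hold=9.1991 ⇒ V=9.1991 continue  boundary S*=-

price = 9.1991
boundary = - - - 63.2225
tree:
9.1991
15.3161 3.1029
24.5264 6.1759 0.0000
36.9575 12.2922 0.0000 0.0000
47.3883 24.4658 0.0000 0.0000 0.0000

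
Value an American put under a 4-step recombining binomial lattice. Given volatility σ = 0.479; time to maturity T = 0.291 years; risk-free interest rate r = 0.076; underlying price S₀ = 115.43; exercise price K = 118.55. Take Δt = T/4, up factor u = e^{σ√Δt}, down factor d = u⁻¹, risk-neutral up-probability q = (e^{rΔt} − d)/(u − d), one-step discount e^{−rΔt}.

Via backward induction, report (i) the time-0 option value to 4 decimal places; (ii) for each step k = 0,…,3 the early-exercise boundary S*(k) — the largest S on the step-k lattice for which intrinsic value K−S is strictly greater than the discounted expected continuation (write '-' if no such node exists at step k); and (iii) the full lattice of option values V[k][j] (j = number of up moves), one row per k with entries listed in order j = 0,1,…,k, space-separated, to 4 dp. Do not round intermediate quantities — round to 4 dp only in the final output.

price = 12.4576
boundary = - - 89.1456 101.4400
tree:
12.4576
19.5422 5.1996
29.4044 9.4636 0.8053
40.2088 17.1100 1.5851 0.0000
49.7037 29.4044 3.1200 0.0000 0.0000

params: Δt=0.07275 u=1.13791 d=0.87880 q=0.48914 e^(-rΔt)=0.99449
t_4 payoffs: 49.7037 29.4044 3.1200 0.0000 0.0000
t_3: node(3,0) S=78.3412 payoff=40.2088 vs cont=39.5551 → 40.2088 [stop]  node(3,1) S=101.4400 payoff=17.1100 vs cont=16.4564 → 17.1100 [stop]  node(3,2) S=131.3494 payoff=0.0000 vs cont=1.5851 → 1.5851 [wait]  node(3,3) S=170.0776 payoff=0.0000 vs cont=0.0000 → 0.0000 [wait]  ⇒ S*(3)=101.4400
t_2: node(2,0) S=89.1456 payoff=29.4044 vs cont=28.7508 → 29.4044 [stop]  node(2,1) S=115.4300 payoff=3.1200 vs cont=9.4636 → 9.4636 [wait]  node(2,2) S=149.4644 payoff=0.0000 vs cont=0.8053 → 0.8053 [wait]  ⇒ S*(2)=89.1456
t_1: node(1,0) S=101.4400 payoff=17.1100 vs cont=19.5422 → 19.5422 [wait]  node(1,1) S=131.3494 payoff=0.0000 vs cont=5.1996 → 5.1996 [wait]  ⇒ S*(1)=-
t_0: node(0,0) S=115.4300 payoff=3.1200 vs cont=12.4576 → 12.4576 [wait]  ⇒ S*(0)=-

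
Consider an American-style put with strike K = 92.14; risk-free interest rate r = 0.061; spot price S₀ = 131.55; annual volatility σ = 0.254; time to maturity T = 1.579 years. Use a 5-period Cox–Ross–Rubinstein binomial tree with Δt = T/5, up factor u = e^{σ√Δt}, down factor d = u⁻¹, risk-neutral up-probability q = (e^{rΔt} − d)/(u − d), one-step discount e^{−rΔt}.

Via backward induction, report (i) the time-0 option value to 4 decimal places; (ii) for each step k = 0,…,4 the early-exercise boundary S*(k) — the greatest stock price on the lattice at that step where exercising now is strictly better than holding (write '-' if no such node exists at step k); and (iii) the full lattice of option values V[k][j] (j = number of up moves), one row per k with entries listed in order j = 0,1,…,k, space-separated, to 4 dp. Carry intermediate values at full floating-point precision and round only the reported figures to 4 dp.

Δt=0.31580  u=1.15343  d=0.86698  q=0.53228  discount=0.98092
step 5 (expiry): payoffs max(K−S,0) = 27.7024 6.4126 0.0000 0.0000 0.0000 0.0000
step 4: (k=4,j=0): S=74.3241, (K−S)⁺=17.8159, hold=16.0580 ⇒ V=17.8159 exercise | (k=4,j=1): S=98.8804, (K−S)⁺=0.0000, hold=2.9421 ⇒ V=2.9421 continue | (k=4,j=2): S=131.5500, (K−S)⁺=0.0000, hold=0.0000 ⇒ V=0.0000 continue | (k=4,j=3): S=175.0135, (K−S)⁺=0.0000, hold=0.0000 ⇒ V=0.0000 continue | (k=4,j=4): S=232.8371, (K−S)⁺=0.0000, hold=0.0000 ⇒ V=0.0000 continue  boundary S*=74.3241
step 3: (k=3,j=0): S=85.7274, (K−S)⁺=6.4126, hold=9.7100 ⇒ V=9.7100 continue | (k=3,j=1): S=114.0514, (K−S)⁺=0.0000, hold=1.3498 ⇒ V=1.3498 continue | (k=3,j=2): S=151.7334, (K−S)⁺=0.0000, hold=0.0000 ⇒ V=0.0000 continue | (k=3,j=3): S=201.8654, (K−S)⁺=0.0000, hold=0.0000 ⇒ V=0.0000 continue  boundary S*=-
step 2: (k=2,j=0): S=98.8804, (K−S)⁺=0.0000, hold=5.1597 ⇒ V=5.1597 continue | (k=2,j=1): S=131.5500, (K−S)⁺=0.0000, hold=0.6193 ⇒ V=0.6193 continue | (k=2,j=2): S=175.0135, (K−S)⁺=0.0000, hold=0.0000 ⇒ V=0.0000 continue  boundary S*=-
step 1: (k=1,j=0): S=114.0514, (K−S)⁺=0.0000, hold=2.6906 ⇒ V=2.6906 continue | (k=1,j=1): S=151.7334, (K−S)⁺=0.0000, hold=0.2841 ⇒ V=0.2841 continue  boundary S*=-
step 0: (k=0,j=0): S=131.5500, (K−S)⁺=0.0000, hold=1.3828 ⇒ V=1.3828 continue  boundary S*=-

price = 1.3828
boundary = - - - - 74.3241
tree:
1.3828
2.6906 0.2841
5.1597 0.6193 0.0000
9.7100 1.3498 0.0000 0.0000
17.8159 2.9421 0.0000 0.0000 0.0000
27.7024 6.4126 0.0000 0.0000 0.0000 0.0000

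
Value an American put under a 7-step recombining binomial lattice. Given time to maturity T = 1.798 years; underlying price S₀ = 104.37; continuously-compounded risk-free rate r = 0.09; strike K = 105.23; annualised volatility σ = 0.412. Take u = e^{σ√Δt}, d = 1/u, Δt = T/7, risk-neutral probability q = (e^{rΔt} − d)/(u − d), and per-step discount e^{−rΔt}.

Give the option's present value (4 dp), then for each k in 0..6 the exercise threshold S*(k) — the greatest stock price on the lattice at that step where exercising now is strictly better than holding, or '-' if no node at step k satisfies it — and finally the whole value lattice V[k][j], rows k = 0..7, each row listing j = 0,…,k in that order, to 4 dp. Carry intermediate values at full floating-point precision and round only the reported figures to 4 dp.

price = 17.0265
boundary = - - 68.7399 55.7861 68.7399 55.7861 68.7399
tree:
17.0265
25.3381 9.6239
36.4901 15.5214 4.2573
49.4439 24.2644 7.6236 1.1365
59.9567 36.4901 13.3396 2.3430 0.0000
68.4883 49.4439 22.6003 4.8302 0.0000 0.0000
75.4122 59.9567 36.4901 9.9577 0.0000 0.0000 0.0000
81.0313 68.4883 49.4439 20.5283 0.0000 0.0000 0.0000 0.0000

Δt=0.25686  u=1.23221  d=0.81155  q=0.50358  discount=0.97715
step 7 (expiry): payoffs max(K−S,0) = 81.0313 68.4883 49.4439 20.5283 0.0000 0.0000 0.0000 0.0000
step 6: (k=6,j=0): S=29.8178, (K−S)⁺=75.4122, hold=73.0075 ⇒ V=75.4122 exercise | (k=6,j=1): S=45.2733, (K−S)⁺=59.9567, hold=57.5520 ⇒ V=59.9567 exercise | (k=6,j=2): S=68.7399, (K−S)⁺=36.4901, hold=34.0854 ⇒ V=36.4901 exercise | (k=6,j=3): S=104.3700, (K−S)⁺=0.8600, hold=9.9577 ⇒ V=9.9577 continue | (k=6,j=4): S=158.4683, (K−S)⁺=0.0000, hold=0.0000 ⇒ V=0.0000 continue | (k=6,j=5): S=240.6074, (K−S)⁺=0.0000, hold=0.0000 ⇒ V=0.0000 continue | (k=6,j=6): S=365.3217, (K−S)⁺=0.0000, hold=0.0000 ⇒ V=0.0000 continue  boundary S*=68.7399
step 5: (k=5,j=0): S=36.7417, (K−S)⁺=68.4883, hold=66.0836 ⇒ V=68.4883 exercise | (k=5,j=1): S=55.7861, (K−S)⁺=49.4439, hold=47.0392 ⇒ V=49.4439 exercise | (k=5,j=2): S=84.7017, (K−S)⁺=20.5283, hold=22.6003 ⇒ V=22.6003 continue | (k=5,j=3): S=128.6053, (K−S)⁺=0.0000, hold=4.8302 ⇒ V=4.8302 continue | (k=5,j=4): S=195.2655, (K−S)⁺=0.0000, hold=0.0000 ⇒ V=0.0000 continue | (k=5,j=5): S=296.4778, (K−S)⁺=0.0000, hold=0.0000 ⇒ V=0.0000 continue  boundary S*=55.7861
step 4: (k=4,j=0): S=45.2733, (K−S)⁺=59.9567, hold=57.5520 ⇒ V=59.9567 exercise | (k=4,j=1): S=68.7399, (K−S)⁺=36.4901, hold=35.1050 ⇒ V=36.4901 exercise | (k=4,j=2): S=104.3700, (K−S)⁺=0.8600, hold=13.3396 ⇒ V=13.3396 continue | (k=4,j=3): S=158.4683, (K−S)⁺=0.0000, hold=2.3430 ⇒ V=2.3430 continue | (k=4,j=4): S=240.6074, (K−S)⁺=0.0000, hold=0.0000 ⇒ V=0.0000 continue  boundary S*=68.7399
step 3: (k=3,j=0): S=55.7861, (K−S)⁺=49.4439, hold=47.0392 ⇒ V=49.4439 exercise | (k=3,j=1): S=84.7017, (K−S)⁺=20.5283, hold=24.2644 ⇒ V=24.2644 continue | (k=3,j=2): S=128.6053, (K−S)⁺=0.0000, hold=7.6236 ⇒ V=7.6236 continue | (k=3,j=3): S=195.2655, (K−S)⁺=0.0000, hold=1.1365 ⇒ V=1.1365 continue  boundary S*=55.7861
step 2: (k=2,j=0): S=68.7399, (K−S)⁺=36.4901, hold=35.9238 ⇒ V=36.4901 exercise | (k=2,j=1): S=104.3700, (K−S)⁺=0.8600, hold=15.5214 ⇒ V=15.5214 continue | (k=2,j=2): S=158.4683, (K−S)⁺=0.0000, hold=4.2573 ⇒ V=4.2573 continue  boundary S*=68.7399
step 1: (k=1,j=0): S=84.7017, (K−S)⁺=20.5283, hold=25.3381 ⇒ V=25.3381 continue | (k=1,j=1): S=128.6053, (K−S)⁺=0.0000, hold=9.6239 ⇒ V=9.6239 continue  boundary S*=-
step 0: (k=0,j=0): S=104.3700, (K−S)⁺=0.8600, hold=17.0265 ⇒ V=17.0265 continue  boundary S*=-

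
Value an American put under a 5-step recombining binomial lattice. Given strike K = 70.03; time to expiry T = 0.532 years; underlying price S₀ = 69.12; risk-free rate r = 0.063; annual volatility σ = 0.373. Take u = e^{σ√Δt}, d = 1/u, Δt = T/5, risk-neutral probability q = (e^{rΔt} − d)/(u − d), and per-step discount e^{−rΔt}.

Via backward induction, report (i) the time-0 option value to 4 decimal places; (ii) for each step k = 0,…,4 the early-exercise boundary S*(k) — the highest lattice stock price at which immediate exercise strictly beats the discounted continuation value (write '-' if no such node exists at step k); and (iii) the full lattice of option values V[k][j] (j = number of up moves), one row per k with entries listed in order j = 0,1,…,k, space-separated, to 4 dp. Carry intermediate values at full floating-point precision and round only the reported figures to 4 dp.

price = 7.2803
boundary = - - - 47.9825 54.1905
tree:
7.2803
11.0138 3.6030
15.9940 6.1264 1.0999
22.0475 10.0886 2.2022 0.0000
27.5443 15.8395 4.4093 0.0000 0.0000
32.4114 22.0475 8.8283 0.0000 0.0000 0.0000

Δt=0.10640, u=1.12938, d=0.88544, q=0.49719, disc=e^(-rΔt)=0.99332
k=5 terminal: V=max(K-S,0) → 32.4114 22.0475 8.8283 0.0000 0.0000 0.0000
k=4: j=0 S=42.4857 intr=27.5443 cont=27.0764 V=27.5443[EX]; j=1 S=54.1905 intr=15.8395 cont=15.3716 V=15.8395[EX]; j=2 S=69.1200 intr=0.9100 cont=4.4093 V=4.4093[hold]; j=3 S=88.1625 intr=0.0000 cont=0.0000 V=0.0000[hold]; j=4 S=112.4513 intr=0.0000 cont=0.0000 V=0.0000[hold]  S*(4)=54.1905
k=3: j=0 S=47.9825 intr=22.0475 cont=21.5796 V=22.0475[EX]; j=1 S=61.2017 intr=8.8283 cont=10.0886 V=10.0886[hold]; j=2 S=78.0628 intr=0.0000 cont=2.2022 V=2.2022[hold]; j=3 S=99.5690 intr=0.0000 cont=0.0000 V=0.0000[hold]  S*(3)=47.9825
k=2: j=0 S=54.1905 intr=15.8395 cont=15.9940 V=15.9940[hold]; j=1 S=69.1200 intr=0.9100 cont=6.1264 V=6.1264[hold]; j=2 S=88.1625 intr=0.0000 cont=1.0999 V=1.0999[hold]  S*(2)=-
k=1: j=0 S=61.2017 intr=8.8283 cont=11.0138 V=11.0138[hold]; j=1 S=78.0628 intr=0.0000 cont=3.6030 V=3.6030[hold]  S*(1)=-
k=0: j=0 S=69.1200 intr=0.9100 cont=7.2803 V=7.2803[hold]  S*(0)=-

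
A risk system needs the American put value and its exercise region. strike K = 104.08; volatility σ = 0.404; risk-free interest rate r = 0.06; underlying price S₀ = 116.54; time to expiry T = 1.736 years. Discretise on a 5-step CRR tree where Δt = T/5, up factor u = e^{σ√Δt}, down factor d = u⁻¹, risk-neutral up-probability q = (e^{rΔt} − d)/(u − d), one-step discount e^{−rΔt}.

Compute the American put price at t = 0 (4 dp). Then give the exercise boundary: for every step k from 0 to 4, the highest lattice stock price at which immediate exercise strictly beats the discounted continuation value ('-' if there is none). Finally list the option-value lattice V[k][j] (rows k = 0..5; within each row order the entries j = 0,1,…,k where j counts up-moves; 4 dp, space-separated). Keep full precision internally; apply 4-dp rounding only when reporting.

params: Δt=0.34720 u=1.26877 d=0.78816 q=0.48457 e^(-rΔt)=0.97938
t_5 payoffs: 68.6352 47.0214 12.2276 0.0000 0.0000 0.0000
t_4: node(4,0) S=44.9715 payoff=59.1085 vs cont=56.9628 → 59.1085 [stop]  node(4,1) S=72.3946 payoff=31.6854 vs cont=29.5397 → 31.6854 [stop]  node(4,2) S=116.5400 payoff=0.0000 vs cont=6.1726 → 6.1726 [wait]  node(4,3) S=187.6049 payoff=0.0000 vs cont=0.0000 → 0.0000 [wait]  node(4,4) S=302.0043 payoff=0.0000 vs cont=0.0000 → 0.0000 [wait]  ⇒ S*(4)=72.3946
t_3: node(3,0) S=57.0586 payoff=47.0214 vs cont=44.8756 → 47.0214 [stop]  node(3,1) S=91.8524 payoff=12.2276 vs cont=18.9244 → 18.9244 [wait]  node(3,2) S=147.8630 payoff=0.0000 vs cont=3.1160 → 3.1160 [wait]  node(3,3) S=238.0283 payoff=0.0000 vs cont=0.0000 → 0.0000 [wait]  ⇒ S*(3)=57.0586
t_2: node(2,0) S=72.3946 payoff=31.6854 vs cont=32.7178 → 32.7178 [wait]  node(2,1) S=116.5400 payoff=0.0000 vs cont=11.0320 → 11.0320 [wait]  node(2,2) S=187.6049 payoff=0.0000 vs cont=1.5730 → 1.5730 [wait]  ⇒ S*(2)=-
t_1: node(1,0) S=91.8524 payoff=12.2276 vs cont=21.7517 → 21.7517 [wait]  node(1,1) S=147.8630 payoff=0.0000 vs cont=6.3155 → 6.3155 [wait]  ⇒ S*(1)=-
t_0: node(0,0) S=116.5400 payoff=0.0000 vs cont=13.9776 → 13.9776 [wait]  ⇒ S*(0)=-

price = 13.9776
boundary = - - - 57.0586 72.3946
tree:
13.9776
21.7517 6.3155
32.7178 11.0320 1.5730
47.0214 18.9244 3.1160 0.0000
59.1085 31.6854 6.1726 0.0000 0.0000
68.6352 47.0214 12.2276 0.0000 0.0000 0.0000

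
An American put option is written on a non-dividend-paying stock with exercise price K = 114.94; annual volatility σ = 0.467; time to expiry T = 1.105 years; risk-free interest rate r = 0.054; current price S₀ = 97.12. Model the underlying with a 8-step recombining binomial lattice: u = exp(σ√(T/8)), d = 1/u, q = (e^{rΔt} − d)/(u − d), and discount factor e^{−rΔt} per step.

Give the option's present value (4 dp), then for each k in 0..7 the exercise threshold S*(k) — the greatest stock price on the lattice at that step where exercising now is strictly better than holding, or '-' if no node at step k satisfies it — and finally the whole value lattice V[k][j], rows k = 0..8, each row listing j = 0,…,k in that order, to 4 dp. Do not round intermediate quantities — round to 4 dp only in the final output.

price = 27.7345
boundary = - - - 57.7004 68.6365 57.7004 68.6365 81.6454
tree:
27.7345
36.4648 18.6416
46.4656 26.1221 10.7703
57.2396 35.4357 16.3675 4.8308
66.4333 46.3035 24.1309 8.1517 1.2824
74.1621 57.2396 34.2466 13.4697 2.4760 0.0000
80.6594 66.4333 46.3035 21.6254 4.7805 0.0000 0.0000
86.1215 74.1621 57.2396 33.2946 9.2298 0.0000 0.0000 0.0000
90.7133 80.6594 66.4333 46.3035 17.8200 0.0000 0.0000 0.0000 0.0000

Δt=0.13812, u=1.18953, d=0.84067, q=0.47818, disc=e^(-rΔt)=0.99257
k=8 terminal: V=max(K-S,0) → 90.7133 80.6594 66.4333 46.3035 17.8200 0.0000 0.0000 0.0000 0.0000
k=7: j=0 S=28.8185 intr=86.1215 cont=85.2674 V=86.1215[EX]; j=1 S=40.7779 intr=74.1621 cont=73.3080 V=74.1621[EX]; j=2 S=57.7004 intr=57.2396 cont=56.3855 V=57.2396[EX]; j=3 S=81.6454 intr=33.2946 cont=32.4404 V=33.2946[EX]; j=4 S=115.5275 intr=0.0000 cont=9.2298 V=9.2298[hold]; j=5 S=163.4703 intr=0.0000 cont=0.0000 V=0.0000[hold]; j=6 S=231.3089 intr=0.0000 cont=0.0000 V=0.0000[hold]; j=7 S=327.2999 intr=0.0000 cont=0.0000 V=0.0000[hold]  S*(7)=81.6454
k=6: j=0 S=34.2806 intr=80.6594 cont=79.8053 V=80.6594[EX]; j=1 S=48.5067 intr=66.4333 cont=65.5792 V=66.4333[EX]; j=2 S=68.6365 intr=46.3035 cont=45.4494 V=46.3035[EX]; j=3 S=97.1200 intr=17.8200 cont=21.6254 V=21.6254[hold]; j=4 S=137.4239 intr=0.0000 cont=4.7805 V=4.7805[hold]; j=5 S=194.4534 intr=0.0000 cont=0.0000 V=0.0000[hold]; j=6 S=275.1497 intr=0.0000 cont=0.0000 V=0.0000[hold]  S*(6)=68.6365
k=5: j=0 S=40.7779 intr=74.1621 cont=73.3080 V=74.1621[EX]; j=1 S=57.7004 intr=57.2396 cont=56.3855 V=57.2396[EX]; j=2 S=81.6454 intr=33.2946 cont=34.2466 V=34.2466[hold]; j=3 S=115.5275 intr=0.0000 cont=13.4697 V=13.4697[hold]; j=4 S=163.4703 intr=0.0000 cont=2.4760 V=2.4760[hold]; j=5 S=231.3089 intr=0.0000 cont=0.0000 V=0.0000[hold]  S*(5)=57.7004
k=4: j=0 S=48.5067 intr=66.4333 cont=65.5792 V=66.4333[EX]; j=1 S=68.6365 intr=46.3035 cont=45.9012 V=46.3035[EX]; j=2 S=97.1200 intr=17.8200 cont=24.1309 V=24.1309[hold]; j=3 S=137.4239 intr=0.0000 cont=8.1517 V=8.1517[hold]; j=4 S=194.4534 intr=0.0000 cont=1.2824 V=1.2824[hold]  S*(4)=68.6365
k=3: j=0 S=57.7004 intr=57.2396 cont=56.3855 V=57.2396[EX]; j=1 S=81.6454 intr=33.2946 cont=35.4357 V=35.4357[hold]; j=2 S=115.5275 intr=0.0000 cont=16.3675 V=16.3675[hold]; j=3 S=163.4703 intr=0.0000 cont=4.8308 V=4.8308[hold]  S*(3)=57.7004
k=2: j=0 S=68.6365 intr=46.3035 cont=46.4656 V=46.4656[hold]; j=1 S=97.1200 intr=17.8200 cont=26.1221 V=26.1221[hold]; j=2 S=137.4239 intr=0.0000 cont=10.7703 V=10.7703[hold]  S*(2)=-
k=1: j=0 S=81.6454 intr=33.2946 cont=36.4648 V=36.4648[hold]; j=1 S=115.5275 intr=0.0000 cont=18.6416 V=18.6416[hold]  S*(1)=-
k=0: j=0 S=97.1200 intr=17.8200 cont=27.7345 V=27.7345[hold]  S*(0)=-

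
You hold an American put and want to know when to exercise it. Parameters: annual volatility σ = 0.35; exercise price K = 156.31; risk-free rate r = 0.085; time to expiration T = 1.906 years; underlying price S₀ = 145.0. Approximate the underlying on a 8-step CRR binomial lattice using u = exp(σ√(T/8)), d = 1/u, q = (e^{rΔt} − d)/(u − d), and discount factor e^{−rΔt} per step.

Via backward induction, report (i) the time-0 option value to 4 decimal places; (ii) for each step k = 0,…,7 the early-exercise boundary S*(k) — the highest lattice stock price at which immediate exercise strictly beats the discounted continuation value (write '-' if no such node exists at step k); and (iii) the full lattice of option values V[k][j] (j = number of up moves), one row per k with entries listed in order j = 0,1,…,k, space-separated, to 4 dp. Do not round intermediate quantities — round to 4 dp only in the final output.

price = 25.2546
boundary = - - 103.0339 86.8532 103.0339 86.8532 103.0339 122.2289
tree:
25.2546
37.2259 15.0690
53.2761 23.7031 7.5984
69.4568 36.1729 12.9903 2.8613
83.0964 53.2761 21.6244 5.4373 0.5677
94.5940 69.4568 34.7643 10.2033 1.1994 0.0000
104.2860 83.0964 53.2761 18.8440 2.5340 0.0000 0.0000
112.4559 94.5940 69.4568 34.0811 5.3535 0.0000 0.0000 0.0000
119.3429 104.2860 83.0964 53.2761 11.3100 0.0000 0.0000 0.0000 0.0000

Δt=0.23825  u=1.18630  d=0.84296  q=0.51698  discount=0.97995
step 8 (expiry): payoffs max(K−S,0) = 119.3429 104.2860 83.0964 53.2761 11.3100 0.0000 0.0000 0.0000 0.0000
step 7: (k=7,j=0): S=43.8541, (K−S)⁺=112.4559, hold=109.3223 ⇒ V=112.4559 exercise | (k=7,j=1): S=61.7160, (K−S)⁺=94.5940, hold=91.4603 ⇒ V=94.5940 exercise | (k=7,j=2): S=86.8532, (K−S)⁺=69.4568, hold=66.3231 ⇒ V=69.4568 exercise | (k=7,j=3): S=122.2289, (K−S)⁺=34.0811, hold=30.9474 ⇒ V=34.0811 exercise | (k=7,j=4): S=172.0133, (K−S)⁺=0.0000, hold=5.3535 ⇒ V=5.3535 continue | (k=7,j=5): S=242.0750, (K−S)⁺=0.0000, hold=0.0000 ⇒ V=0.0000 continue | (k=7,j=6): S=340.6732, (K−S)⁺=0.0000, hold=0.0000 ⇒ V=0.0000 continue | (k=7,j=7): S=479.4309, (K−S)⁺=0.0000, hold=0.0000 ⇒ V=0.0000 continue  boundary S*=122.2289
step 6: (k=6,j=0): S=52.0240, (K−S)⁺=104.2860, hold=101.1523 ⇒ V=104.2860 exercise | (k=6,j=1): S=73.2136, (K−S)⁺=83.0964, hold=79.9627 ⇒ V=83.0964 exercise | (k=6,j=2): S=103.0339, (K−S)⁺=53.2761, hold=50.1425 ⇒ V=53.2761 exercise | (k=6,j=3): S=145.0000, (K−S)⁺=11.3100, hold=18.8440 ⇒ V=18.8440 continue | (k=6,j=4): S=204.0591, (K−S)⁺=0.0000, hold=2.5340 ⇒ V=2.5340 continue | (k=6,j=5): S=287.1733, (K−S)⁺=0.0000, hold=0.0000 ⇒ V=0.0000 continue | (k=6,j=6): S=404.1402, (K−S)⁺=0.0000, hold=0.0000 ⇒ V=0.0000 continue  boundary S*=103.0339
step 5: (k=5,j=0): S=61.7160, (K−S)⁺=94.5940, hold=91.4603 ⇒ V=94.5940 exercise | (k=5,j=1): S=86.8532, (K−S)⁺=69.4568, hold=66.3231 ⇒ V=69.4568 exercise | (k=5,j=2): S=122.2289, (K−S)⁺=34.0811, hold=34.7643 ⇒ V=34.7643 continue | (k=5,j=3): S=172.0133, (K−S)⁺=0.0000, hold=10.2033 ⇒ V=10.2033 continue | (k=5,j=4): S=242.0750, (K−S)⁺=0.0000, hold=1.1994 ⇒ V=1.1994 continue | (k=5,j=5): S=340.6732, (K−S)⁺=0.0000, hold=0.0000 ⇒ V=0.0000 continue  boundary S*=86.8532
step 4: (k=4,j=0): S=73.2136, (K−S)⁺=83.0964, hold=79.9627 ⇒ V=83.0964 exercise | (k=4,j=1): S=103.0339, (K−S)⁺=53.2761, hold=50.4886 ⇒ V=53.2761 exercise | (k=4,j=2): S=145.0000, (K−S)⁺=11.3100, hold=21.6244 ⇒ V=21.6244 continue | (k=4,j=3): S=204.0591, (K−S)⁺=0.0000, hold=5.4373 ⇒ V=5.4373 continue | (k=4,j=4): S=287.1733, (K−S)⁺=0.0000, hold=0.5677 ⇒ V=0.5677 continue  boundary S*=103.0339
step 3: (k=3,j=0): S=86.8532, (K−S)⁺=69.4568, hold=66.3231 ⇒ V=69.4568 exercise | (k=3,j=1): S=122.2289, (K−S)⁺=34.0811, hold=36.1729 ⇒ V=36.1729 continue | (k=3,j=2): S=172.0133, (K−S)⁺=0.0000, hold=12.9903 ⇒ V=12.9903 continue | (k=3,j=3): S=242.0750, (K−S)⁺=0.0000, hold=2.8613 ⇒ V=2.8613 continue  boundary S*=86.8532
step 2: (k=2,j=0): S=103.0339, (K−S)⁺=53.2761, hold=51.2022 ⇒ V=53.2761 exercise | (k=2,j=1): S=145.0000, (K−S)⁺=11.3100, hold=23.7031 ⇒ V=23.7031 continue | (k=2,j=2): S=204.0591, (K−S)⁺=0.0000, hold=7.5984 ⇒ V=7.5984 continue  boundary S*=103.0339
step 1: (k=1,j=0): S=122.2289, (K−S)⁺=34.0811, hold=37.2259 ⇒ V=37.2259 continue | (k=1,j=1): S=172.0133, (K−S)⁺=0.0000, hold=15.0690 ⇒ V=15.0690 continue  boundary S*=-
step 0: (k=0,j=0): S=145.0000, (K−S)⁺=11.3100, hold=25.2546 ⇒ V=25.2546 continue  boundary S*=-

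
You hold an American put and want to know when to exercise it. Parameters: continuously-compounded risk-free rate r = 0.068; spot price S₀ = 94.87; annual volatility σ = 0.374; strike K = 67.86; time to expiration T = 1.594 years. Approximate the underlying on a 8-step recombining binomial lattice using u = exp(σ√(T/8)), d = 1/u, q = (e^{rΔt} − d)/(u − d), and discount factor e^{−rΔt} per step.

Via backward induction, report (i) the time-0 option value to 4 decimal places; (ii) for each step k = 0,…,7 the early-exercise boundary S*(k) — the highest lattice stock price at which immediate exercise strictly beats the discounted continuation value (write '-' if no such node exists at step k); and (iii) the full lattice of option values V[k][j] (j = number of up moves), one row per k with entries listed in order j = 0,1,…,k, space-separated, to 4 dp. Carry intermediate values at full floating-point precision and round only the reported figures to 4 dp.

price = 3.2985
boundary = - - - - 48.6539 41.1732 48.6539 57.4937
tree:
3.2985
5.3603 1.3188
8.4909 2.3639 0.3057
13.0293 4.1669 0.6185 0.0000
19.2061 7.1845 1.2514 0.0000 0.0000
26.6868 12.0145 2.5321 0.0000 0.0000 0.0000
33.0173 19.2061 5.1233 0.0000 0.0000 0.0000 0.0000
38.3745 26.6868 10.3663 0.0000 0.0000 0.0000 0.0000 0.0000
42.9080 33.0173 19.2061 0.0000 0.0000 0.0000 0.0000 0.0000 0.0000

params: Δt=0.19925 u=1.18169 d=0.84625 q=0.49903 e^(-rΔt)=0.98654
t_8 payoffs: 42.9080 33.0173 19.2061 0.0000 0.0000 0.0000 0.0000 0.0000 0.0000
t_7: node(7,0) S=29.4855 payoff=38.3745 vs cont=37.4612 → 38.3745 [stop]  node(7,1) S=41.1732 payoff=26.6868 vs cont=25.7736 → 26.6868 [stop]  node(7,2) S=57.4937 payoff=10.3663 vs cont=9.4923 → 10.3663 [stop]  node(7,3) S=80.2835 payoff=0.0000 vs cont=0.0000 → 0.0000 [wait]  node(7,4) S=112.1067 payoff=0.0000 vs cont=0.0000 → 0.0000 [wait]  node(7,5) S=156.5444 payoff=0.0000 vs cont=0.0000 → 0.0000 [wait]  node(7,6) S=218.5965 payoff=0.0000 vs cont=0.0000 → 0.0000 [wait]  node(7,7) S=305.2452 payoff=0.0000 vs cont=0.0000 → 0.0000 [wait]  ⇒ S*(7)=57.4937
t_6: node(6,0) S=34.8427 payoff=33.0173 vs cont=32.1041 → 33.0173 [stop]  node(6,1) S=48.6539 payoff=19.2061 vs cont=18.2929 → 19.2061 [stop]  node(6,2) S=67.9396 payoff=0.0000 vs cont=5.1233 → 5.1233 [wait]  node(6,3) S=94.8700 payoff=0.0000 vs cont=0.0000 → 0.0000 [wait]  node(6,4) S=132.4752 payoff=0.0000 vs cont=0.0000 → 0.0000 [wait]  node(6,5) S=184.9866 payoff=0.0000 vs cont=0.0000 → 0.0000 [wait]  node(6,6) S=258.3128 payoff=0.0000 vs cont=0.0000 → 0.0000 [wait]  ⇒ S*(6)=48.6539
t_5: node(5,0) S=41.1732 payoff=26.6868 vs cont=25.7736 → 26.6868 [stop]  node(5,1) S=57.4937 payoff=10.3663 vs cont=12.0145 → 12.0145 [wait]  node(5,2) S=80.2835 payoff=0.0000 vs cont=2.5321 → 2.5321 [wait]  node(5,3) S=112.1067 payoff=0.0000 vs cont=0.0000 → 0.0000 [wait]  node(5,4) S=156.5444 payoff=0.0000 vs cont=0.0000 → 0.0000 [wait]  node(5,5) S=218.5965 payoff=0.0000 vs cont=0.0000 → 0.0000 [wait]  ⇒ S*(5)=41.1732
t_4: node(4,0) S=48.6539 payoff=19.2061 vs cont=19.1043 → 19.2061 [stop]  node(4,1) S=67.9396 payoff=0.0000 vs cont=7.1845 → 7.1845 [wait]  node(4,2) S=94.8700 payoff=0.0000 vs cont=1.2514 → 1.2514 [wait]  node(4,3) S=132.4752 payoff=0.0000 vs cont=0.0000 → 0.0000 [wait]  node(4,4) S=184.9866 payoff=0.0000 vs cont=0.0000 → 0.0000 [wait]  ⇒ S*(4)=48.6539
t_3: node(3,0) S=57.4937 payoff=10.3663 vs cont=13.0293 → 13.0293 [wait]  node(3,1) S=80.2835 payoff=0.0000 vs cont=4.1669 → 4.1669 [wait]  node(3,2) S=112.1067 payoff=0.0000 vs cont=0.6185 → 0.6185 [wait]  node(3,3) S=156.5444 payoff=0.0000 vs cont=0.0000 → 0.0000 [wait]  ⇒ S*(3)=-
t_2: node(2,0) S=67.9396 payoff=0.0000 vs cont=8.4909 → 8.4909 [wait]  node(2,1) S=94.8700 payoff=0.0000 vs cont=2.3639 → 2.3639 [wait]  node(2,2) S=132.4752 payoff=0.0000 vs cont=0.3057 → 0.3057 [wait]  ⇒ S*(2)=-
t_1: node(1,0) S=80.2835 payoff=0.0000 vs cont=5.3603 → 5.3603 [wait]  node(1,1) S=112.1067 payoff=0.0000 vs cont=1.3188 → 1.3188 [wait]  ⇒ S*(1)=-
t_0: node(0,0) S=94.8700 payoff=0.0000 vs cont=3.2985 → 3.2985 [wait]  ⇒ S*(0)=-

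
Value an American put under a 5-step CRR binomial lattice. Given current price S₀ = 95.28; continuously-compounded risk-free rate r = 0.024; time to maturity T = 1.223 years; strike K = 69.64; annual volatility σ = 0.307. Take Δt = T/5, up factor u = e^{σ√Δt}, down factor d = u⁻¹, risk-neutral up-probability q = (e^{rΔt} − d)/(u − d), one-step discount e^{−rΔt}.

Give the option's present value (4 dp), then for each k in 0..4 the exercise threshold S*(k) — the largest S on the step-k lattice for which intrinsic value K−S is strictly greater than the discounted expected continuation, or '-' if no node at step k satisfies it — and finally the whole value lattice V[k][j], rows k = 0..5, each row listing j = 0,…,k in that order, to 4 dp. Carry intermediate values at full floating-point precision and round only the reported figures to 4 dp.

price = 2.4993
boundary = - - - - 51.9087
tree:
2.4993
4.2434 0.6513
7.0582 1.2633 0.0000
11.4160 2.4505 0.0000 0.0000
17.7313 4.7532 0.0000 0.0000 0.0000
25.0436 9.2200 0.0000 0.0000 0.0000 0.0000

params: Δt=0.24460 u=1.16397 d=0.85913 q=0.48143 e^(-rΔt)=0.99415
t_5 payoffs: 25.0436 9.2200 0.0000 0.0000 0.0000 0.0000
t_4: node(4,0) S=51.9087 payoff=17.7313 vs cont=17.3236 → 17.7313 [stop]  node(4,1) S=70.3268 payoff=0.0000 vs cont=4.7532 → 4.7532 [wait]  node(4,2) S=95.2800 payoff=0.0000 vs cont=0.0000 → 0.0000 [wait]  node(4,3) S=129.0870 payoff=0.0000 vs cont=0.0000 → 0.0000 [wait]  node(4,4) S=174.8892 payoff=0.0000 vs cont=0.0000 → 0.0000 [wait]  ⇒ S*(4)=51.9087
t_3: node(3,0) S=60.4200 payoff=9.2200 vs cont=11.4160 → 11.4160 [wait]  node(3,1) S=81.8581 payoff=0.0000 vs cont=2.4505 → 2.4505 [wait]  node(3,2) S=110.9027 payoff=0.0000 vs cont=0.0000 → 0.0000 [wait]  node(3,3) S=150.2528 payoff=0.0000 vs cont=0.0000 → 0.0000 [wait]  ⇒ S*(3)=-
t_2: node(2,0) S=70.3268 payoff=0.0000 vs cont=7.0582 → 7.0582 [wait]  node(2,1) S=95.2800 payoff=0.0000 vs cont=1.2633 → 1.2633 [wait]  node(2,2) S=129.0870 payoff=0.0000 vs cont=0.0000 → 0.0000 [wait]  ⇒ S*(2)=-
t_1: node(1,0) S=81.8581 payoff=0.0000 vs cont=4.2434 → 4.2434 [wait]  node(1,1) S=110.9027 payoff=0.0000 vs cont=0.6513 → 0.6513 [wait]  ⇒ S*(1)=-
t_0: node(0,0) S=95.2800 payoff=0.0000 vs cont=2.4993 → 2.4993 [wait]  ⇒ S*(0)=-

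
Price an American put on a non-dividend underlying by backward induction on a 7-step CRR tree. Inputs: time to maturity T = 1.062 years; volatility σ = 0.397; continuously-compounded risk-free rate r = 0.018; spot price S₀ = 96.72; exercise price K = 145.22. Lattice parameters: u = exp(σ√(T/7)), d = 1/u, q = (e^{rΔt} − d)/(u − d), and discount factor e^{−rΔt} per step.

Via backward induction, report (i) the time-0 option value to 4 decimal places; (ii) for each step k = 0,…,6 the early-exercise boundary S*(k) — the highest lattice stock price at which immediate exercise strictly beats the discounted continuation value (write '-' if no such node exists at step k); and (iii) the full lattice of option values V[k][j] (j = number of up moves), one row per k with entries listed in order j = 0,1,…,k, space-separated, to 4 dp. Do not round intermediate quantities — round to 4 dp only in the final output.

price = 51.0409
boundary = - - 70.9910 82.8628 70.9910 82.8628 96.7200
tree:
51.0409
62.5957 38.3197
74.2290 49.8532 25.5484
84.3999 62.3572 36.0557 13.8591
93.1137 74.2290 48.7170 22.0006 4.7672
100.5790 84.3999 62.3572 33.6328 9.0231 0.0000
106.9748 93.1137 74.2290 48.5000 17.0785 0.0000 0.0000
112.4542 100.5790 84.3999 62.3572 32.3255 0.0000 0.0000 0.0000

Δt=0.15171  u=1.16723  d=0.85673  q=0.47023  discount=0.99727
step 7 (expiry): payoffs max(K−S,0) = 112.4542 100.5790 84.3999 62.3572 32.3255 0.0000 0.0000 0.0000
step 6: (k=6,j=0): S=38.2452, (K−S)⁺=106.9748, hold=106.5787 ⇒ V=106.9748 exercise | (k=6,j=1): S=52.1063, (K−S)⁺=93.1137, hold=92.7177 ⇒ V=93.1137 exercise | (k=6,j=2): S=70.9910, (K−S)⁺=74.2290, hold=73.8330 ⇒ V=74.2290 exercise | (k=6,j=3): S=96.7200, (K−S)⁺=48.5000, hold=48.1040 ⇒ V=48.5000 exercise | (k=6,j=4): S=131.7739, (K−S)⁺=13.4461, hold=17.0785 ⇒ V=17.0785 continue | (k=6,j=5): S=179.5322, (K−S)⁺=0.0000, hold=0.0000 ⇒ V=0.0000 continue | (k=6,j=6): S=244.5993, (K−S)⁺=0.0000, hold=0.0000 ⇒ V=0.0000 continue  boundary S*=96.7200
step 5: (k=5,j=0): S=44.6410, (K−S)⁺=100.5790, hold=100.1830 ⇒ V=100.5790 exercise | (k=5,j=1): S=60.8201, (K−S)⁺=84.3999, hold=84.0039 ⇒ V=84.3999 exercise | (k=5,j=2): S=82.8628, (K−S)⁺=62.3572, hold=61.9611 ⇒ V=62.3572 exercise | (k=5,j=3): S=112.8945, (K−S)⁺=32.3255, hold=33.6328 ⇒ V=33.6328 continue | (k=5,j=4): S=153.8104, (K−S)⁺=0.0000, hold=9.0231 ⇒ V=9.0231 continue | (k=5,j=5): S=209.5554, (K−S)⁺=0.0000, hold=0.0000 ⇒ V=0.0000 continue  boundary S*=82.8628
step 4: (k=4,j=0): S=52.1063, (K−S)⁺=93.1137, hold=92.7177 ⇒ V=93.1137 exercise | (k=4,j=1): S=70.9910, (K−S)⁺=74.2290, hold=73.8330 ⇒ V=74.2290 exercise | (k=4,j=2): S=96.7200, (K−S)⁺=48.5000, hold=48.7170 ⇒ V=48.7170 continue | (k=4,j=3): S=131.7739, (K−S)⁺=13.4461, hold=22.0006 ⇒ V=22.0006 continue | (k=4,j=4): S=179.5322, (K−S)⁺=0.0000, hold=4.7672 ⇒ V=4.7672 continue  boundary S*=70.9910
step 3: (k=3,j=0): S=60.8201, (K−S)⁺=84.3999, hold=84.0039 ⇒ V=84.3999 exercise | (k=3,j=1): S=82.8628, (K−S)⁺=62.3572, hold=62.0629 ⇒ V=62.3572 exercise | (k=3,j=2): S=112.8945, (K−S)⁺=32.3255, hold=36.0557 ⇒ V=36.0557 continue | (k=3,j=3): S=153.8104, (K−S)⁺=0.0000, hold=13.8591 ⇒ V=13.8591 continue  boundary S*=82.8628
step 2: (k=2,j=0): S=70.9910, (K−S)⁺=74.2290, hold=73.8330 ⇒ V=74.2290 exercise | (k=2,j=1): S=96.7200, (K−S)⁺=48.5000, hold=49.8532 ⇒ V=49.8532 continue | (k=2,j=2): S=131.7739, (K−S)⁺=13.4461, hold=25.5484 ⇒ V=25.5484 continue  boundary S*=70.9910
step 1: (k=1,j=0): S=82.8628, (K−S)⁺=62.3572, hold=62.5957 ⇒ V=62.5957 continue | (k=1,j=1): S=112.8945, (K−S)⁺=32.3255, hold=38.3197 ⇒ V=38.3197 continue  boundary S*=-
step 0: (k=0,j=0): S=96.7200, (K−S)⁺=48.5000, hold=51.0409 ⇒ V=51.0409 continue  boundary S*=-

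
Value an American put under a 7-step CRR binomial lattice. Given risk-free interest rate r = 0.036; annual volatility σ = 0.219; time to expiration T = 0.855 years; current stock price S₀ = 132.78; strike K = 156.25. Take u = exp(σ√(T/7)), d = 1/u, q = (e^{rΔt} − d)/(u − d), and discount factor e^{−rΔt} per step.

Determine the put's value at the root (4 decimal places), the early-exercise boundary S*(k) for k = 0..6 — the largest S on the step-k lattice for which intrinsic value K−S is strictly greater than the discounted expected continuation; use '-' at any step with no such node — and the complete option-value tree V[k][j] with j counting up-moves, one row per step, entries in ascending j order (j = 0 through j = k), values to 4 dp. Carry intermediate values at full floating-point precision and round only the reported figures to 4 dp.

params: Δt=0.12214 u=1.07954 d=0.92632 q=0.50964 e^(-rΔt)=0.99561
t_7 payoffs: 78.5445 65.6909 50.7112 33.2536 12.9082 0.0000 0.0000 0.0000
t_6: node(6,0) S=83.8865 payoff=72.3635 vs cont=71.6780 → 72.3635 [stop]  node(6,1) S=97.7625 payoff=58.4875 vs cont=57.8020 → 58.4875 [stop]  node(6,2) S=113.9338 payoff=42.3162 vs cont=41.6307 → 42.3162 [stop]  node(6,3) S=132.7800 payoff=23.4700 vs cont=22.7845 → 23.4700 [stop]  node(6,4) S=154.7437 payoff=1.5063 vs cont=6.3020 → 6.3020 [wait]  node(6,5) S=180.3404 payoff=0.0000 vs cont=0.0000 → 0.0000 [wait]  node(6,6) S=210.1713 payoff=0.0000 vs cont=0.0000 → 0.0000 [wait]  ⇒ S*(6)=132.7800
t_5: node(5,0) S=90.5591 payoff=65.6909 vs cont=65.0054 → 65.6909 [stop]  node(5,1) S=105.5388 payoff=50.7112 vs cont=50.0256 → 50.7112 [stop]  node(5,2) S=122.9964 payoff=33.2536 vs cont=32.5680 → 33.2536 [stop]  node(5,3) S=143.3418 payoff=12.9082 vs cont=14.6560 → 14.6560 [wait]  node(5,4) S=167.0525 payoff=0.0000 vs cont=3.0767 → 3.0767 [wait]  node(5,5) S=194.6853 payoff=0.0000 vs cont=0.0000 → 0.0000 [wait]  ⇒ S*(5)=122.9964
t_4: node(4,0) S=97.7625 payoff=58.4875 vs cont=57.8020 → 58.4875 [stop]  node(4,1) S=113.9338 payoff=42.3162 vs cont=41.6307 → 42.3162 [stop]  node(4,2) S=132.7800 payoff=23.4700 vs cont=23.6713 → 23.6713 [wait]  node(4,3) S=154.7437 payoff=1.5063 vs cont=8.7164 → 8.7164 [wait]  node(4,4) S=180.3404 payoff=0.0000 vs cont=1.5021 → 1.5021 [wait]  ⇒ S*(4)=113.9338
t_3: node(3,0) S=105.5388 payoff=50.7112 vs cont=50.0256 → 50.7112 [stop]  node(3,1) S=122.9964 payoff=33.2536 vs cont=32.6701 → 33.2536 [stop]  node(3,2) S=143.3418 payoff=12.9082 vs cont=15.9793 → 15.9793 [wait]  node(3,3) S=167.0525 payoff=0.0000 vs cont=5.0176 → 5.0176 [wait]  ⇒ S*(3)=122.9964
t_2: node(2,0) S=113.9338 payoff=42.3162 vs cont=41.6307 → 42.3162 [stop]  node(2,1) S=132.7800 payoff=23.4700 vs cont=24.3427 → 24.3427 [wait]  node(2,2) S=154.7437 payoff=1.5063 vs cont=10.3472 → 10.3472 [wait]  ⇒ S*(2)=113.9338
t_1: node(1,0) S=122.9964 payoff=33.2536 vs cont=33.0108 → 33.2536 [stop]  node(1,1) S=143.3418 payoff=12.9082 vs cont=17.1346 → 17.1346 [wait]  ⇒ S*(1)=122.9964
t_0: node(0,0) S=132.7800 payoff=23.4700 vs cont=24.9289 → 24.9289 [wait]  ⇒ S*(0)=-

price = 24.9289
boundary = - 122.9964 113.9338 122.9964 113.9338 122.9964 132.7800
tree:
24.9289
33.2536 17.1346
42.3162 24.3427 10.3472
50.7112 33.2536 15.9793 5.0176
58.4875 42.3162 23.6713 8.7164 1.5021
65.6909 50.7112 33.2536 14.6560 3.0767 0.0000
72.3635 58.4875 42.3162 23.4700 6.3020 0.0000 0.0000
78.5445 65.6909 50.7112 33.2536 12.9082 0.0000 0.0000 0.0000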